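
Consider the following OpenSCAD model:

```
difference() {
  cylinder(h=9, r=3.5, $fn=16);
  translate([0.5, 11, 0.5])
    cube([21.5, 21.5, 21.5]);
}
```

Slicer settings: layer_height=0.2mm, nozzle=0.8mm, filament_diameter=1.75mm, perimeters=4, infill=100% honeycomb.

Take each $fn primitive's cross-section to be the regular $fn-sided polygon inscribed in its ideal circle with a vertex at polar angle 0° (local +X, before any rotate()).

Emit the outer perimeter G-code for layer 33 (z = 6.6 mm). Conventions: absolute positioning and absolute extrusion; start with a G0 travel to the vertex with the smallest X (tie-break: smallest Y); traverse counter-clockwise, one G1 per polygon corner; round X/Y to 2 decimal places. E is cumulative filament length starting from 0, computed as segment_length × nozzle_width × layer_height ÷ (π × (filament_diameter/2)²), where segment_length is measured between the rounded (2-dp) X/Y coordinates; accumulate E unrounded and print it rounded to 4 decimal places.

G0 X-3.50 Y0.00 Z6.60
G1 X-3.23 Y-1.34 E0.0909
G1 X-2.47 Y-2.47 E0.1815
G1 X-1.34 Y-3.23 E0.2721
G1 X0.00 Y-3.50 E0.3630
G1 X1.34 Y-3.23 E0.4540
G1 X2.47 Y-2.47 E0.5445
G1 X3.23 Y-1.34 E0.6351
G1 X3.50 Y0.00 E0.7261
G1 X3.23 Y1.34 E0.8170
G1 X2.47 Y2.47 E0.9076
G1 X1.34 Y3.23 E0.9982
G1 X0.00 Y3.50 E1.0891
G1 X-1.34 Y3.23 E1.1800
G1 X-2.47 Y2.47 E1.2706
G1 X-3.23 Y1.34 E1.3612
G1 X-3.50 Y0.00 E1.4521

At z = 6.6 mm: the r=3.5 cylinder contributes a regular 16-gon of circumradius 3.5; the cube at (0.5, 11) (footprint 21.5×21.5) is included at this height; Taking the first minus the rest: starting from the r=3.5 cylinder, the 21.5×21.5 cube at (0.5, 11) misses the remaining region (no effect) — 1 connected region. The outline is a single polygon with 16 vertices. Extrusion per mm of travel: 0.8 × 0.2 / (π × 0.875²) = 0.066520. Accumulating E over each segment gives final E = 1.4521.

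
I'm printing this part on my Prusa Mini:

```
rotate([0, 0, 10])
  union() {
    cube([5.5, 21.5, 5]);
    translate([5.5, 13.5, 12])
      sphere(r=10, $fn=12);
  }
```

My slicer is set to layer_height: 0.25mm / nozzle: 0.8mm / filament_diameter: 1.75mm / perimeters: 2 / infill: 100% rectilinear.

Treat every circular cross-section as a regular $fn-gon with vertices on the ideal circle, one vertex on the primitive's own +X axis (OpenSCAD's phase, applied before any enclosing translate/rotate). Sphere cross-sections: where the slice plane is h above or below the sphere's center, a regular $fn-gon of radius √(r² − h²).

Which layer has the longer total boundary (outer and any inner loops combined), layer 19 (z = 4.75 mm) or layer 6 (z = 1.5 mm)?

layer 19 (z = 4.75 mm)

Layer 19 (z = 4.75): the cube is present — its section is the full 5.5×21.5 rectangle (perimeter 54.00 mm); the r=10 sphere at (5.5, 13.5) contributes a regular 12-gon of circumradius √(10²−7.25²) = 6.887 (perimeter = 2·12·6.887·sin(180°/12) = 42.78 mm); Taking the union: the regions partially overlap (shared area 64.56 mm²), so the edge portions inside another operand are dropped and the merged outline is re-measured after clipping — boundary = 62.24 mm; (whole slice rotated 10° about Z — lengths, areas and connectivity unchanged). So its perimeter = 62.24 mm. Layer 6 (z = 1.5): the cube is present — its section is the full 5.5×21.5 rectangle (perimeter 54.00 mm); the sphere at (5.5, 13.5) is not intersected at this z (|z−center|=10.500 > r=10); Combining (union): only the 5.5×21.5 cube is present, so the union is just that shape — boundary = 54.00 mm; (rotated 10° about Z; rotation is an isometry so areas/perimeters/island counts are preserved). So its perimeter = 54.00 mm. Layer 19 is larger (62.24 vs 54.00 mm).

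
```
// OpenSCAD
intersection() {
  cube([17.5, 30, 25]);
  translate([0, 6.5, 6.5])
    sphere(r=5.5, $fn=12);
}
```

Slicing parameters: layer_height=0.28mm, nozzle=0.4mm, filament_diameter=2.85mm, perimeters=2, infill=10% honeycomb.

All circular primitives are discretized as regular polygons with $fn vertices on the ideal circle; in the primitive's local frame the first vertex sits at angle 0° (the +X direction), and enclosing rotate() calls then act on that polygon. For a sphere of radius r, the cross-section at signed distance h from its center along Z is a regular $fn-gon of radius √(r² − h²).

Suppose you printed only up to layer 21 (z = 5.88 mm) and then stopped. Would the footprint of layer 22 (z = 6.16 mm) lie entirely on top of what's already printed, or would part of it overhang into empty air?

Compare the two slices. At z = 5.88: the 17.5×30 cube contributes its full rectangle (area 525.00 mm²); the sphere at (0, 6.5): section is a regular 12-gon, circumradius = √(r²−h²) = √(5.5²−0.62²) = 5.465 (area = (12/2)·5.465²·sin(360°/12) = 89.60 mm²); After intersecting: the r=5.5 sphere at (0, 6.5) partially overlaps the 17.5×30 cube; clipping to the common part keeps 44.80 mm² — area = 44.80 mm². At z = 6.16: the 17.5×30 cube contributes its full rectangle (area 525.00 mm²); the sphere at (0, 6.5): section is a regular 12-gon, circumradius = √(r²−h²) = √(5.5²−0.34²) = 5.489 (area = (12/2)·5.489²·sin(360°/12) = 90.40 mm²); Keeping only the common overlap: the r=5.5 sphere at (0, 6.5) partially overlaps the 17.5×30 cube; clipping to the common part keeps 45.20 mm² — area = 45.20 mm². Checking containment: the cross-section at z = 6.16 is a subset of the cross-section at z = 5.88.

entirely on top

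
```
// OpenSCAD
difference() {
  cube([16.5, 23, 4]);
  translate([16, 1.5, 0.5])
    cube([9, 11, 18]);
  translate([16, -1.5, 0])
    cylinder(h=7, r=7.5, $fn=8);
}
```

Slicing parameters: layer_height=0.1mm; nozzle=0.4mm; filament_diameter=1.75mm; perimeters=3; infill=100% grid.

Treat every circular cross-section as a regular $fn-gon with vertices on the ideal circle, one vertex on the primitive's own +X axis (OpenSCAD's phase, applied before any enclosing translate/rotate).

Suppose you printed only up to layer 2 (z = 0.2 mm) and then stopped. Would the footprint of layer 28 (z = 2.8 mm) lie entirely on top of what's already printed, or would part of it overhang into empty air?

Compare the two slices. At z = 0.2: the cube (footprint 16.5×23) is included at this height (area 379.50 mm²); the cube at (16, 1.5) does not reach this height (z outside [0.5, 18.5]); the r=7.5 cylinder at (16, -1.5) gives a regular 8-gon of circumradius 7.5 (constant along its height) (area = (8/2)·7.500²·sin(360°/8) = 159.10 mm²); Subtracting the remaining from the first: starting from the 16.5×23 cube (379.50 mm²), the r=7.5 cylinder at (16, -1.5) partially overlaps it — only the 31.94 mm² overlap (of its 159.10 mm²) is removed, clipping the outline — area = 347.56 mm². At z = 2.8: the 16.5×23 cube contributes its full rectangle (area 379.50 mm²); the cube at (16, 1.5) is present — its section is the full 9×11 rectangle (area 99.00 mm²); the r=7.5 cylinder at (16, -1.5) gives a regular 8-gon of circumradius 7.5 (constant along its height) (area = (8/2)·7.500²·sin(360°/8) = 159.10 mm²); Taking the first minus the rest: starting from the 16.5×23 cube (379.50 mm²), the 9×11 cube at (16, 1.5) partially overlaps it — only the 5.50 mm² overlap (of its 99.00 mm²) is removed, clipping the outline; the r=7.5 cylinder at (16, -1.5) partially overlaps it — only the 29.74 mm² overlap (of its 159.10 mm²) is removed, clipping the outline — area = 344.26 mm². Checking containment: the cross-section at z = 2.8 is a subset of the cross-section at z = 0.2.

entirely on top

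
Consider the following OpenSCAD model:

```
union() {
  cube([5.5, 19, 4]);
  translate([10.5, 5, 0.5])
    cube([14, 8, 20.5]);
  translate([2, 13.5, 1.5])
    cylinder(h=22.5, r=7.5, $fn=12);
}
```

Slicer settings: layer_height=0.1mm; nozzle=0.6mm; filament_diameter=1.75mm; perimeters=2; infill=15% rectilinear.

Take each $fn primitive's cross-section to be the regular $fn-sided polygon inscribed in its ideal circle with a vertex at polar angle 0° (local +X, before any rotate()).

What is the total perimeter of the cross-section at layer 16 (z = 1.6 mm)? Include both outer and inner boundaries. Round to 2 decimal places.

103.87 mm

At z = 1.6 mm: the cube is present — its section is the full 5.5×19 rectangle (perimeter 49.00 mm); the 14×8 cube at (10.5, 5) contributes its full rectangle (perimeter 44.00 mm); the r=7.5 cylinder at (2, 13.5) contributes a regular 12-gon of circumradius 7.5 (perimeter = 2·12·7.500·sin(180°/12) = 46.59 mm); Taking the union: the regions partially overlap (shared area 69.32 mm²), so the edge portions inside another operand are dropped and the merged outline is re-measured after clipping — boundary = 103.87 mm. Overall, the cross-section has 2 separate islands. Total boundary length (outer) = 103.87 mm.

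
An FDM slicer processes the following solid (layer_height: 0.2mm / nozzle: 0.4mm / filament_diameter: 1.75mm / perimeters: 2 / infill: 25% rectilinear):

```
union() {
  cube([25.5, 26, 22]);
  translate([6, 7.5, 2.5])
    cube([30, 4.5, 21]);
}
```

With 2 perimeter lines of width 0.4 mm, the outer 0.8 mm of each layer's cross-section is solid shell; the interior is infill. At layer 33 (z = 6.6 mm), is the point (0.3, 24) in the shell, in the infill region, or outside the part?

At z = 6.6 mm: the cube is present — its section is the full 25.5×26 rectangle; the cube at (6, 7.5) (footprint 30×4.5) is included at this height; Combining (union): the regions partially overlap (shared area 87.75 mm²), so overlapping operands fuse into one piece — 1 connected region. Overall, the cross-section is a single solid region. The nearest boundary edge runs (0.00, 0.00)→(0.00, 26.00); distance from the point to it = 0.30 mm. The point is inside the cross-section, 0.30 mm from the nearest boundary — within the 0.8 mm shell band (2 × 0.4).

shell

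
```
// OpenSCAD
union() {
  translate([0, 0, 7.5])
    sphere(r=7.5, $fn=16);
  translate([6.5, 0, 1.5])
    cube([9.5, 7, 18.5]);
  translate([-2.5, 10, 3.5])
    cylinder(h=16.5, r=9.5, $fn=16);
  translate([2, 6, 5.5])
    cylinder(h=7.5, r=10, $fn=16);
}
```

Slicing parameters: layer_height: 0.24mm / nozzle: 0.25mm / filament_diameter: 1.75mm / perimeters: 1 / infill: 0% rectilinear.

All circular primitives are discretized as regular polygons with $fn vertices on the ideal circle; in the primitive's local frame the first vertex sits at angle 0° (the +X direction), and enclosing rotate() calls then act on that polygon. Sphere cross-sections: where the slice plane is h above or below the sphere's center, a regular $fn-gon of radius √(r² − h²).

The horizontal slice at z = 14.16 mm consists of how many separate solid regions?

At z = 14.16 mm: the r=7.5 sphere contributes a regular 16-gon of circumradius √(7.5²−6.66²) = 3.449; the cube at (6.5, 0) (footprint 9.5×7) is included at this height; the r=9.5 cylinder at (-2.5, 10) contributes a regular 16-gon of circumradius 9.5; the cylinder at (2, 6) is not intersected at this z (z outside [5.5, 13]); Merging all regions: the regions partially overlap (shared area 10.84 mm²), so overlapping operands fuse into one piece — 2 connected regions. The result has 2 disconnected regions.

2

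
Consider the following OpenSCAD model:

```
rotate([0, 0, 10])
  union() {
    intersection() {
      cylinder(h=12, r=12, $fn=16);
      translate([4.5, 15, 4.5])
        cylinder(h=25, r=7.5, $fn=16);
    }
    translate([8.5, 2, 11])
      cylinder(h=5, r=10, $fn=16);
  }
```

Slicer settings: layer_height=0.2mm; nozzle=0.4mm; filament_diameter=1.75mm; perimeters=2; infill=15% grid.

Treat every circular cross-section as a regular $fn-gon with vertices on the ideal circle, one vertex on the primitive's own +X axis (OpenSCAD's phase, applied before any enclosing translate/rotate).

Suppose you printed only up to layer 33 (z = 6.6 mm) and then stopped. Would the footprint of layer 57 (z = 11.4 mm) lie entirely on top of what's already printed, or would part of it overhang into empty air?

Compare the two slices. At z = 6.6: the r=12 cylinder gives a regular 16-gon of circumradius 12 (constant along its height) (area = (16/2)·12.000²·sin(360°/16) = 440.85 mm²); the cylinder at (4.5, 15): section is a regular 16-gon, circumradius r=7.5 (area = (16/2)·7.500²·sin(360°/16) = 172.21 mm²); Taking the intersection: the r=7.5 cylinder at (4.5, 15) partially overlaps the r=12 cylinder; clipping to the common part keeps 26.36 mm² — area = 26.36 mm²; the cylinder at (8.5, 2) is not intersected at this z (z outside [11, 16]); Merging all regions: only that combined region is present, so the union is just that shape — area = 26.36 mm²; (rotated 10° about Z; rotation is an isometry so areas/perimeters/island counts are preserved). At z = 11.4: the cylinder: section is a regular 16-gon, circumradius r=12 (area = (16/2)·12.000²·sin(360°/16) = 440.85 mm²); the cylinder at (4.5, 15): section is a regular 16-gon, circumradius r=7.5 (area = (16/2)·7.500²·sin(360°/16) = 172.21 mm²); After intersecting: the r=7.5 cylinder at (4.5, 15) partially overlaps the r=12 cylinder; clipping to the common part keeps 26.36 mm² — area = 26.36 mm²; the r=10 cylinder at (8.5, 2) gives a regular 16-gon of circumradius 10 (constant along its height) (area = (16/2)·10.000²·sin(360°/16) = 306.15 mm²); Taking the union: the regions partially overlap — summed areas 332.50 mm² minus the doubly-counted overlap 14.60 mm² gives 317.90 mm² — area = 317.90 mm²; (rotated 10° about Z; rotation is an isometry so areas/perimeters/island counts are preserved). Checking containment: at z = 11.4 the cross-section extends beyond the z = 6.6 cross-section by about 291.55 mm².

part overhangs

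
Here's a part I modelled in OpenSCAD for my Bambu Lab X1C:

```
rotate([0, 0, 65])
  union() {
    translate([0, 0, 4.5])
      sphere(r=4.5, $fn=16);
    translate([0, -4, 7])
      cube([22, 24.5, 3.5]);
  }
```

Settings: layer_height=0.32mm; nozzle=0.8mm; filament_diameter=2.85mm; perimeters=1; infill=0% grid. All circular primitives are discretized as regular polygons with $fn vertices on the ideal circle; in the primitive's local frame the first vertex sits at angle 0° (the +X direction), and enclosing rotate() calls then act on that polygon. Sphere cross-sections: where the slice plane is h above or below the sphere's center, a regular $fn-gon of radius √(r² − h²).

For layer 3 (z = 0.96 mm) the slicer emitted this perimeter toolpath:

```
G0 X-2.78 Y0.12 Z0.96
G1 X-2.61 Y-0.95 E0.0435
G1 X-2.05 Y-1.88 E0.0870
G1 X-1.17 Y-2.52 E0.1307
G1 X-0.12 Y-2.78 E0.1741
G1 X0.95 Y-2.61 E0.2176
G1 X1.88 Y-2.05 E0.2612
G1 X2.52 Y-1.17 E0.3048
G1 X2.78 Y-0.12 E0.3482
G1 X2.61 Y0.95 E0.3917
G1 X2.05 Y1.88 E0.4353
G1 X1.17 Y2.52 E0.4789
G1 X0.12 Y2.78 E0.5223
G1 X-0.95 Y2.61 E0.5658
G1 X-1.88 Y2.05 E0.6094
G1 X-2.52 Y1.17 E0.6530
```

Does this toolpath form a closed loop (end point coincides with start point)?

no

Start point (G0): (-2.78, 0.12). End point (last G1): the path does not return to the start — open.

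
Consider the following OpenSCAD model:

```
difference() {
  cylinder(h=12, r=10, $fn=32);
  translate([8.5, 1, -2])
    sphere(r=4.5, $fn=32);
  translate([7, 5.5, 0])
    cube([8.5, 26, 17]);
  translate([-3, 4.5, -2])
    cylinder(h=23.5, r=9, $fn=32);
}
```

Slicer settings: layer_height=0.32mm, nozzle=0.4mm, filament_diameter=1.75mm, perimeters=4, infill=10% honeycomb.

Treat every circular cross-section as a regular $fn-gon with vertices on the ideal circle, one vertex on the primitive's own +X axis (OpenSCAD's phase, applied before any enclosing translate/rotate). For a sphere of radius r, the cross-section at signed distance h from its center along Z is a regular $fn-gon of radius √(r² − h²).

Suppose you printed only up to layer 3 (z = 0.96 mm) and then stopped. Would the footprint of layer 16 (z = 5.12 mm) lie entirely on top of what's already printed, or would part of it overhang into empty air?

Compare the two slices. At z = 0.96: the cylinder: section is a regular 32-gon, circumradius r=10 (area = (32/2)·10.000²·sin(360°/32) = 312.14 mm²); the r=4.5 sphere at (8.5, 1) contributes a regular 32-gon of circumradius √(4.5²−2.96²) = 3.389 (area = (32/2)·3.389²·sin(360°/32) = 35.86 mm²); the cube at (7, 5.5) is present — its section is the full 8.5×26 rectangle (area 221.00 mm²); the cylinder at (-3, 4.5): section is a regular 32-gon, circumradius r=9 (area = (32/2)·9.000²·sin(360°/32) = 252.84 mm²); After the difference (first − rest): starting from the r=10 cylinder (312.14 mm²), the r=4.5 sphere at (8.5, 1) partially overlaps it — only the 26.09 mm² overlap (of its 35.86 mm²) is removed, clipping the outline; the 8.5×26 cube at (7, 5.5) partially overlaps it — only the 1.13 mm² overlap (of its 221.00 mm²) is removed, clipping the outline; the r=9 cylinder at (-3, 4.5) partially overlaps it — only the 179.09 mm² overlap (of its 252.84 mm²) is removed, clipping the outline — area = 105.84 mm². At z = 5.12: the r=10 cylinder contributes a regular 32-gon of circumradius 10 (area = (32/2)·10.000²·sin(360°/32) = 312.14 mm²); the sphere at (8.5, 1) does not reach this height (|z−center|=7.120 > r=4.5); the cube at (7, 5.5) is present — its section is the full 8.5×26 rectangle (area 221.00 mm²); the r=9 cylinder at (-3, 4.5) gives a regular 32-gon of circumradius 9 (constant along its height) (area = (32/2)·9.000²·sin(360°/32) = 252.84 mm²); Taking the first minus the rest: starting from the r=10 cylinder (312.14 mm²), the 8.5×26 cube at (7, 5.5) partially overlaps it — only the 1.13 mm² overlap (of its 221.00 mm²) is removed, clipping the outline; the r=9 cylinder at (-3, 4.5) partially overlaps it — only the 179.65 mm² overlap (of its 252.84 mm²) is removed, clipping the outline — area = 131.37 mm². Checking containment: at z = 5.12 the cross-section extends beyond the z = 0.96 cross-section by about 25.53 mm².

part overhangs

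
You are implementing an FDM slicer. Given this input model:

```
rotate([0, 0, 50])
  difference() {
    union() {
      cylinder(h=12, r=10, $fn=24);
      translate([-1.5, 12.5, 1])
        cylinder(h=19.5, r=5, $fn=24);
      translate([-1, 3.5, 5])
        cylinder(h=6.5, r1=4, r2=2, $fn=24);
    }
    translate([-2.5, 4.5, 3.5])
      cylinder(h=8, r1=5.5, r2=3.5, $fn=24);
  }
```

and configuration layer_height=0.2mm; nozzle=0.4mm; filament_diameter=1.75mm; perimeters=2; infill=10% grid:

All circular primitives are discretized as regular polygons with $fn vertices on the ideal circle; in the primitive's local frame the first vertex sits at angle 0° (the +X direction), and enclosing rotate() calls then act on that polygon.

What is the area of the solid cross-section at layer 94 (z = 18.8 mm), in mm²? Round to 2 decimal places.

77.65 mm²

At z = 18.8 mm: the cylinder is not intersected at this z (z outside [0, 12]); the cylinder at (-1.5, 12.5): section is a regular 24-gon, circumradius r=5 (area = (24/2)·5.000²·sin(360°/24) = 77.65 mm²); the cone at (-1, 3.5) is not intersected at this z (z outside [5, 11.5]); Combining (union): only the r=5 cylinder at (-1.5, 12.5) is present, so the union is just that shape — area = 77.65 mm²; the cone at (-2.5, 4.5) does not reach this height (z outside [3.5, 11.5]); Subtracting the remaining from the first: none of the subtracted shapes is present at this height, so the result so far is unchanged — area = 77.65 mm²; (rotated 50° about Z; rotation is an isometry so areas/perimeters/island counts are preserved). Overall, the cross-section is a single solid region. Net area = 77.65 mm².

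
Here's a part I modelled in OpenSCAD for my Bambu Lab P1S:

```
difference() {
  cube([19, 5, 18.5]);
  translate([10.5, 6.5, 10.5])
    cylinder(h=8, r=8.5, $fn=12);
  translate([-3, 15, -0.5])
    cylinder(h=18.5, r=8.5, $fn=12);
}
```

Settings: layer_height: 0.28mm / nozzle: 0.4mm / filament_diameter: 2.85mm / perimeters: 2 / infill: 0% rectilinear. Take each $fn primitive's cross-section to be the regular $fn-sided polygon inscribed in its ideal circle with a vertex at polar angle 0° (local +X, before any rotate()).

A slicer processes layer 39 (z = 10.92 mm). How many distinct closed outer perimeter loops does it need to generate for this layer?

At z = 10.92 mm: the cube is present — its section is the full 19×5 rectangle; the r=8.5 cylinder at (10.5, 6.5) contributes a regular 12-gon of circumradius 8.5; the r=8.5 cylinder at (-3, 15) gives a regular 12-gon of circumradius 8.5 (constant along its height); Subtracting the remaining from the first: starting from the 19×5 cube, the r=8.5 cylinder at (10.5, 6.5) partially overlaps it — only the 70.58 mm² overlap (of its 216.75 mm²) is removed, clipping the outline; the r=8.5 cylinder at (-3, 15) misses the remaining region (no effect) — 2 connected regions. The result has 2 disconnected regions.

2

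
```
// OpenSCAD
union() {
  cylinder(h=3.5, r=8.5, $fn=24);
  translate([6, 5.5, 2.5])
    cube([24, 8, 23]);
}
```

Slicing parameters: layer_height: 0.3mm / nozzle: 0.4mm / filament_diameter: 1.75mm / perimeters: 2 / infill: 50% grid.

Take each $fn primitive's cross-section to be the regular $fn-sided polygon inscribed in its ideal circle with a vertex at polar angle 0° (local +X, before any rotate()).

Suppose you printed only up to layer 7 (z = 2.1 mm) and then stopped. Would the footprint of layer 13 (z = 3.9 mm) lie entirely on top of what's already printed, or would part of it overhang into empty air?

Compare the two slices. At z = 2.1: the r=8.5 cylinder gives a regular 24-gon of circumradius 8.5 (constant along its height) (area = (24/2)·8.500²·sin(360°/24) = 224.40 mm²); the cube at (6, 5.5) does not reach this height (z outside [2.5, 25.5]); Merging all regions: only the r=8.5 cylinder is present, so the union is just that shape — area = 224.40 mm². At z = 3.9: the cylinder does not reach this height (z outside [0, 3.5]); the cube at (6, 5.5) is present — its section is the full 24×8 rectangle (area 192.00 mm²); Taking the union: only the 24×8 cube at (6, 5.5) is present, so the union is just that shape — area = 192.00 mm². Checking containment: at z = 3.9 the cross-section extends beyond the z = 2.1 cross-section by about 191.89 mm².

part overhangs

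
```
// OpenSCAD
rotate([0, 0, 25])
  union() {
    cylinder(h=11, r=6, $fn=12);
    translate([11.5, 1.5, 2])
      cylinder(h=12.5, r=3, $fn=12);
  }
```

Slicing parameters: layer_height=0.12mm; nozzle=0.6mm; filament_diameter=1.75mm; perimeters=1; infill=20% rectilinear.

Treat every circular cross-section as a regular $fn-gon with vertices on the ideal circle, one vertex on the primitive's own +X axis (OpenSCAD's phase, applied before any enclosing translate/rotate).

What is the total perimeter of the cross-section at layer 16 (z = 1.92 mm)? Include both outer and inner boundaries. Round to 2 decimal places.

37.27 mm

At z = 1.92 mm: the cylinder: section is a regular 12-gon, circumradius r=6 (perimeter = 2·12·6.000·sin(180°/12) = 37.27 mm); the cylinder at (11.5, 1.5) is absent (z outside [2, 14.5]); Merging all regions: only the r=6 cylinder is present, so the union is just that shape — boundary = 37.27 mm; (rotated 25° about Z; rotation is an isometry so areas/perimeters/island counts are preserved). Overall, the cross-section is a single solid region. Total boundary length (outer) = 37.27 mm.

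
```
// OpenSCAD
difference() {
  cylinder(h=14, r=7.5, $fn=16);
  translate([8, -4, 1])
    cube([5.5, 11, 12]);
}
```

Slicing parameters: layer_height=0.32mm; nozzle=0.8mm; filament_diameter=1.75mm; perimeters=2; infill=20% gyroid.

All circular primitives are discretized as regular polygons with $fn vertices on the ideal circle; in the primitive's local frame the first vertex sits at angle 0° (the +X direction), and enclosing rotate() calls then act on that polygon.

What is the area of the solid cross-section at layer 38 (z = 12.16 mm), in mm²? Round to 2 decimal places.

At z = 12.16 mm: the r=7.5 cylinder contributes a regular 16-gon of circumradius 7.5 (area = (16/2)·7.500²·sin(360°/16) = 172.21 mm²); the cube at (8, -4) is present — its section is the full 5.5×11 rectangle (area 60.50 mm²); Taking the first minus the rest: starting from the r=7.5 cylinder (172.21 mm²), the 5.5×11 cube at (8, -4) misses the remaining region (no effect) — area = 172.21 mm². Overall, the cross-section is a single solid region. Net area = 172.21 mm².

172.21 mm²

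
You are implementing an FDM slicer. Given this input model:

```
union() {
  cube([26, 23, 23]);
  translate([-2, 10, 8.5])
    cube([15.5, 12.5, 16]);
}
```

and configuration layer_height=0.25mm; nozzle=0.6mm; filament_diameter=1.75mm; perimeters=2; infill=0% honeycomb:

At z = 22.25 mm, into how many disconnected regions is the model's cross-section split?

At z = 22.25 mm: the cube (footprint 26×23) is included at this height; the 15.5×12.5 cube at (-2, 10) contributes its full rectangle; Taking the union: the regions partially overlap (shared area 168.75 mm²), so overlapping operands fuse into one piece — 1 connected region. The result has 1 disconnected region.

1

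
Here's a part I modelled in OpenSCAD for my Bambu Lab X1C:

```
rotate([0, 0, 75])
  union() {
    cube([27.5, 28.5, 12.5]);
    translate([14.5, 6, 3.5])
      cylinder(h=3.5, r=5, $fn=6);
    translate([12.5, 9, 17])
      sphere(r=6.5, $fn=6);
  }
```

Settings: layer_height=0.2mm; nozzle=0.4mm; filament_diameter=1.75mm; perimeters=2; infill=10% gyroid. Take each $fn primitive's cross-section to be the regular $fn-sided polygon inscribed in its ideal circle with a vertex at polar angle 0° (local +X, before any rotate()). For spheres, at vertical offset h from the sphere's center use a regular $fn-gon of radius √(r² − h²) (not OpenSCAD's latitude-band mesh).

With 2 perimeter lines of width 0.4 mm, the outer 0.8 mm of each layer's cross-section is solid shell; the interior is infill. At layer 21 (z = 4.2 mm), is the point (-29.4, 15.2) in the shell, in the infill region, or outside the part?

At z = 4.2 mm: the cube is present — its section is the full 27.5×28.5 rectangle; the r=5 cylinder at (14.5, 6) contributes a regular 6-gon of circumradius 5; the sphere at (12.5, 9) is not intersected at this z (|z−center|=12.800 > r=6.5); Combining (union): the r=5 cylinder at (14.5, 6) lies entirely inside the 27.5×28.5 cube, so the union is just the 27.5×28.5 cube — 1 connected region; (rotated 75° about Z; rotation is an isometry so areas/perimeters/island counts are preserved). Overall, the cross-section is a single solid region. Undo the 75° rotation: the query point maps to (7.073, 32.332) in the un-rotated model frame. The nearest boundary edge runs (0.00, 28.50)→(27.50, 28.50); distance from the point to it = 3.83 mm. The point is not inside any of the regions above, so it lies outside the cross-section (3.83 mm from the nearest boundary).

outside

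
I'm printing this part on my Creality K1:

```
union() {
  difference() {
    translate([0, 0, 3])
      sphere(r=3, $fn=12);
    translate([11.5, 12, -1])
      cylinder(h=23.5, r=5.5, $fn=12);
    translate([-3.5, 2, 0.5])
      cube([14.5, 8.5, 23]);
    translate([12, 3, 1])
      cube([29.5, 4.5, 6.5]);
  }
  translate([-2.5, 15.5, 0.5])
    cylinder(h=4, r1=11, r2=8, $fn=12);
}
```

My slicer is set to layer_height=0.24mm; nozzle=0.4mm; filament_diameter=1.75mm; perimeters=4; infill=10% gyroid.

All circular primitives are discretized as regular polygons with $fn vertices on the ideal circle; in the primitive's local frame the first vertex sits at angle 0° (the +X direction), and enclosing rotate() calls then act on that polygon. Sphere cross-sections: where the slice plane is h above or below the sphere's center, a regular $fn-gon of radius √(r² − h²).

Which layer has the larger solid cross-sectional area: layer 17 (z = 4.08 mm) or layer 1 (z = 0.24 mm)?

Layer 17 (z = 4.08): the r=3 sphere slices to a regular 12-gon of circumradius 2.799 (√(r²−h²) with h=1.08 from center) (area = (12/2)·2.799²·sin(360°/12) = 23.50 mm²); the r=5.5 cylinder at (11.5, 12) contributes a regular 12-gon of circumradius 5.5 (area = (12/2)·5.500²·sin(360°/12) = 90.75 mm²); the cube at (-3.5, 2) (footprint 14.5×8.5) is included at this height (area 123.25 mm²); the cube at (12, 3) is present — its section is the full 29.5×4.5 rectangle (area 132.75 mm²); Taking the first minus the rest: starting from the r=3 sphere (23.50 mm²), the r=5.5 cylinder at (11.5, 12) misses the remaining region (no effect); the 14.5×8.5 cube at (-3.5, 2) partially overlaps it — only the 1.89 mm² overlap (of its 123.25 mm²) is removed, clipping the outline; the 29.5×4.5 cube at (12, 3) misses the remaining region (no effect) — area = 21.61 mm²; the cone at (-2.5, 15.5) (r1=11→r2=8) has section circumradius 8.315 here — a regular 12-gon (area = (12/2)·8.315²·sin(360°/12) = 207.42 mm²); Taking the union: the 2 present regions are separate (no shared area or edge), so areas and boundary lengths simply add and each stays a separate island — area = 229.03 mm². So its area = 229.03 mm². Layer 1 (z = 0.24): the r=3 sphere contributes a regular 12-gon of circumradius √(3²−2.76²) = 1.176 (area = (12/2)·1.176²·sin(360°/12) = 4.15 mm²); the cylinder at (11.5, 12): section is a regular 12-gon, circumradius r=5.5 (area = (12/2)·5.500²·sin(360°/12) = 90.75 mm²); the cube at (-3.5, 2) is not intersected at this z (z outside [0.5, 23.5]); the cube at (12, 3) is not intersected at this z (z outside [1, 7.5]); Taking the first minus the rest: starting from the r=3 sphere (4.15 mm²), the r=5.5 cylinder at (11.5, 12) misses the remaining region (no effect) — area = 4.15 mm²; the cone at (-2.5, 15.5) does not reach this height (z outside [0.5, 4.5]); Taking the union: only the result so far is present, so the union is just that shape — area = 4.15 mm². So its area = 4.15 mm². Layer 17 is larger (229.03 vs 4.15 mm²).

layer 17 (z = 4.08 mm)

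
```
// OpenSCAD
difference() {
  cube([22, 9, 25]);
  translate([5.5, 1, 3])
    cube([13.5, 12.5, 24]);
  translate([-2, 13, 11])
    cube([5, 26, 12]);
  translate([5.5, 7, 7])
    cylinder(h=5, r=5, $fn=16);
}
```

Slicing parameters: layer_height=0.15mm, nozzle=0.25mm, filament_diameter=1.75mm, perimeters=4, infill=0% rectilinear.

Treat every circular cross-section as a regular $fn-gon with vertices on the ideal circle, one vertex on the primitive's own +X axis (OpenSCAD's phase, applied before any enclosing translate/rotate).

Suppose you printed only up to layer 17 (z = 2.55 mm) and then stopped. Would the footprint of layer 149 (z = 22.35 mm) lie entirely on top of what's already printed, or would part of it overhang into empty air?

Compare the two slices. At z = 2.55: the cube is present — its section is the full 22×9 rectangle (area 198.00 mm²); the cube at (5.5, 1) does not reach this height (z outside [3, 27]); the cube at (-2, 13) is not intersected at this z (z outside [11, 23]); the cylinder at (5.5, 7) does not reach this height (z outside [7, 12]); Taking the first minus the rest: none of the subtracted shapes is present at this height, so the 22×9 cube is unchanged — area = 198.00 mm². At z = 22.35: the 22×9 cube contributes its full rectangle (area 198.00 mm²); the cube at (5.5, 1) (footprint 13.5×12.5) is included at this height (area 168.75 mm²); the cube at (-2, 13) is present — its section is the full 5×26 rectangle (area 130.00 mm²); the cylinder at (5.5, 7) is not intersected at this z (z outside [7, 12]); After the difference (first − rest): starting from the 22×9 cube (198.00 mm²), the 13.5×12.5 cube at (5.5, 1) partially overlaps it — only the 108.00 mm² overlap (of its 168.75 mm²) is removed, clipping the outline; the 5×26 cube at (-2, 13) misses the remaining region (no effect) — area = 90.00 mm². Checking containment: the cross-section at z = 22.35 is a subset of the cross-section at z = 2.55.

entirely on top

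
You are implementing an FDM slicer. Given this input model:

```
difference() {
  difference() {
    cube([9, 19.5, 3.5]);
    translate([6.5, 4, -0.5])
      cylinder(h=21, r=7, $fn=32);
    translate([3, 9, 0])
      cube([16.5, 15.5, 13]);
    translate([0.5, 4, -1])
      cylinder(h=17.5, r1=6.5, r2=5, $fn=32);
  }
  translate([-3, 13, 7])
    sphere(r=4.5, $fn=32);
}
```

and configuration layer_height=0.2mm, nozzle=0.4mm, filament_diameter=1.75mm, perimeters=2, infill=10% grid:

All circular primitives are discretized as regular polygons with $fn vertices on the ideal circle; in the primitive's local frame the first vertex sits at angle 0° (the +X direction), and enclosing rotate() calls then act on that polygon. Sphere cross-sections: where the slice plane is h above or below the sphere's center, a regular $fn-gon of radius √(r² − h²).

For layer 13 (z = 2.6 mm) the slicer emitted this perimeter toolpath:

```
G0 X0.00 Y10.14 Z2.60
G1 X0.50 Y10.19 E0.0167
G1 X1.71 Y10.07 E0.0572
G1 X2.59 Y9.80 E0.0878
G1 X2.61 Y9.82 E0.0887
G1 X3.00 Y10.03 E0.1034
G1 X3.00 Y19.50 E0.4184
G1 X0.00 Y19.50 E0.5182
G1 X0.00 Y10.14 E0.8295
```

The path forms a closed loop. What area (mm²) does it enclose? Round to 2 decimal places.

28.35 mm²

Apply the shoelace formula to the sequence of (X, Y) vertices; enclosed area = 28.35 mm².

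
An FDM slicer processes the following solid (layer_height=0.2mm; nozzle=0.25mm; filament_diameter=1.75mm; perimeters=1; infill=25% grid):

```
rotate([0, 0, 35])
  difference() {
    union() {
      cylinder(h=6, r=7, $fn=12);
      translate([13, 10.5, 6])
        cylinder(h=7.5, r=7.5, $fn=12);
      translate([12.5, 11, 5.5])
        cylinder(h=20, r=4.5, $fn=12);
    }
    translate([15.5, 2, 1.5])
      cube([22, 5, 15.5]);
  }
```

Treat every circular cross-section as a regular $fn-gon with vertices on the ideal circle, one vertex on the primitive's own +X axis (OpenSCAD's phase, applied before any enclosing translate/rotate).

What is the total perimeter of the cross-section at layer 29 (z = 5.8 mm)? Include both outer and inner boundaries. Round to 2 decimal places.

At z = 5.8 mm: the r=7 cylinder gives a regular 12-gon of circumradius 7 (constant along its height) (perimeter = 2·12·7.000·sin(180°/12) = 43.48 mm); the cylinder at (13, 10.5) is absent (z outside [6, 13.5]); the cylinder at (12.5, 11): section is a regular 12-gon, circumradius r=4.5 (perimeter = 2·12·4.500·sin(180°/12) = 27.95 mm); Merging all regions: the 2 present regions are separate (no shared area or edge), so areas and boundary lengths simply add and each stays a separate island — boundary = 71.43 mm; the 22×5 cube at (15.5, 2) contributes its full rectangle (perimeter 54.00 mm); Subtracting the remaining from the first: starting from the result so far, the 22×5 cube at (15.5, 2) misses the remaining region (no effect) — boundary = 71.43 mm; (rotated 35° about Z; rotation is an isometry so areas/perimeters/island counts are preserved). Overall, the cross-section has 2 separate islands. Total boundary length (outer) = 71.43 mm.

71.43 mm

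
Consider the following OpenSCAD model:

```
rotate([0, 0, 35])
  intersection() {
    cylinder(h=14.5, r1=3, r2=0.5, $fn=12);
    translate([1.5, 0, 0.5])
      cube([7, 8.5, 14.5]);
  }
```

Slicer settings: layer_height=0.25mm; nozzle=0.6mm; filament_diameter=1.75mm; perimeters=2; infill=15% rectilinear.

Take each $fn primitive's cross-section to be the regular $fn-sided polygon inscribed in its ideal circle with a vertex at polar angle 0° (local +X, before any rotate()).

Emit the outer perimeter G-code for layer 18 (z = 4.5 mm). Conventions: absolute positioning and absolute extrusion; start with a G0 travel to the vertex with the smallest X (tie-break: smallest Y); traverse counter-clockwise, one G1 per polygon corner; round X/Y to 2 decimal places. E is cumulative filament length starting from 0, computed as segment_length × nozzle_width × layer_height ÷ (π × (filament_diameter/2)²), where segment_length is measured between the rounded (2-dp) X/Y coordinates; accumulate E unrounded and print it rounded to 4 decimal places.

G0 X0.35 Y2.12 Z4.50
G1 X1.23 Y0.86 E0.0958
G1 X1.82 Y1.28 E0.1410
G1 X0.94 Y2.02 E0.2127
G1 X0.35 Y2.12 E0.2500

At z = 4.5 mm: the cone: at t=0.310 of its height the radius interpolates to r₁+(r₂−r₁)t = 2.224, giving a regular 12-gon of that circumradius; the cube at (1.5, 0) is present — its section is the full 7×8.5 rectangle; Taking the intersection: the 7×8.5 cube at (1.5, 0) partially overlaps the cone; clipping to the common part keeps 0.73 mm² — 1 connected region; (whole slice rotated 35° about Z — lengths, areas and connectivity unchanged). The outline is a single polygon with 4 vertices. Extrusion per mm of travel: 0.6 × 0.25 / (π × 0.875²) = 0.062363. Accumulating E over each segment gives final E = 0.2500.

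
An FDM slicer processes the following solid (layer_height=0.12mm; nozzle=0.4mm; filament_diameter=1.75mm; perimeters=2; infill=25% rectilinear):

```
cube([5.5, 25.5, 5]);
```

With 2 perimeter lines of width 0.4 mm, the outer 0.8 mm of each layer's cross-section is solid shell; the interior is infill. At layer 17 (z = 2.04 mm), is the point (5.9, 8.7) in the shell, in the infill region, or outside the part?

At z = 2.04 mm: the cube (footprint 5.5×25.5) is included at this height. Overall, the cross-section is a single solid region. The nearest boundary edge runs (5.50, 0.00)→(5.50, 25.50); distance from the point to it = 0.40 mm. The point is not inside any of the regions above, so it lies outside the cross-section (0.40 mm from the nearest boundary).

outside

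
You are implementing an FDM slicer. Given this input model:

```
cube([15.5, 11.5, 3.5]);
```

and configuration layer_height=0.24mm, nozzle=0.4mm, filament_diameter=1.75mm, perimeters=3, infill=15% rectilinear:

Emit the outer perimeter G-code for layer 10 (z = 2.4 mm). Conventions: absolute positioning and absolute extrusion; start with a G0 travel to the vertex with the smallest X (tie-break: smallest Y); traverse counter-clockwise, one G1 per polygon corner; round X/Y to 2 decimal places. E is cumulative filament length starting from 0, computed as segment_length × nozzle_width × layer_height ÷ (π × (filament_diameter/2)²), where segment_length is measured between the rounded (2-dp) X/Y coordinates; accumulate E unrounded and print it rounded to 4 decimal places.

At z = 2.4 mm: the cube is present — its section is the full 15.5×11.5 rectangle. The outline is a single polygon with 4 vertices. Extrusion per mm of travel: 0.4 × 0.24 / (π × 0.875²) = 0.039912. Accumulating E over each segment gives final E = 2.1553.

G0 X0.00 Y0.00 Z2.40
G1 X15.50 Y0.00 E0.6186
G1 X15.50 Y11.50 E1.0776
G1 X0.00 Y11.50 E1.6963
G1 X0.00 Y0.00 E2.1553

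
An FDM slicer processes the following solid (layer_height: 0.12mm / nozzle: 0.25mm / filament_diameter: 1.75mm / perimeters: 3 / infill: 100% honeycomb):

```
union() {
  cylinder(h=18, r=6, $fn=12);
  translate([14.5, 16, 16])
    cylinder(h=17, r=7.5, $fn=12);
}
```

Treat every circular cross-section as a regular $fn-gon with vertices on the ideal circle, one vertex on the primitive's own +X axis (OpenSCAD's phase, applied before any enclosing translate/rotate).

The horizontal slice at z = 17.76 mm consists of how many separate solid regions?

At z = 17.76 mm: the r=6 cylinder gives a regular 12-gon of circumradius 6 (constant along its height); the r=7.5 cylinder at (14.5, 16) gives a regular 12-gon of circumradius 7.5 (constant along its height); Combining (union): the 2 present regions are separate (no shared area or edge), so areas and boundary lengths simply add and each stays a separate island — 2 connected regions. The result has 2 disconnected regions.

2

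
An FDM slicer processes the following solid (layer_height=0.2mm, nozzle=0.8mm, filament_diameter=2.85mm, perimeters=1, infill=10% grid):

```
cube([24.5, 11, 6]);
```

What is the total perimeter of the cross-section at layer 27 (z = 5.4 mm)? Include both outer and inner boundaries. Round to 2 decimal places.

71.00 mm

At z = 5.4 mm: the 24.5×11 cube contributes its full rectangle (perimeter 71.00 mm). Overall, the cross-section is a single solid region. Total boundary length (outer) = 71.00 mm.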